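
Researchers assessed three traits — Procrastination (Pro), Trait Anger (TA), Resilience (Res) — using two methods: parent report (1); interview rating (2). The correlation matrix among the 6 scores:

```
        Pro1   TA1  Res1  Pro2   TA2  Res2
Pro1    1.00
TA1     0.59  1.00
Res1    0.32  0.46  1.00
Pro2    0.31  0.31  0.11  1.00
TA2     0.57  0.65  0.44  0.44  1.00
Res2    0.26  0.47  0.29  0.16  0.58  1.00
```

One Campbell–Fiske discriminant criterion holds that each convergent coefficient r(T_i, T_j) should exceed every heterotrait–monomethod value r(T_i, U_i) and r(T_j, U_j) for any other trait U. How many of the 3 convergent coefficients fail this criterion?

2

Checking each validity diagonal entry against its comparison values:
Pro (methods 1·2): 0.31 vs {0.59, 0.44, 0.32, 0.16} → fail.
TA (methods 1·2): 0.65 vs {0.59, 0.44, 0.46, 0.58} → pass.
Res (methods 1·2): 0.29 vs {0.32, 0.16, 0.46, 0.58} → fail.
2 of 3 fail.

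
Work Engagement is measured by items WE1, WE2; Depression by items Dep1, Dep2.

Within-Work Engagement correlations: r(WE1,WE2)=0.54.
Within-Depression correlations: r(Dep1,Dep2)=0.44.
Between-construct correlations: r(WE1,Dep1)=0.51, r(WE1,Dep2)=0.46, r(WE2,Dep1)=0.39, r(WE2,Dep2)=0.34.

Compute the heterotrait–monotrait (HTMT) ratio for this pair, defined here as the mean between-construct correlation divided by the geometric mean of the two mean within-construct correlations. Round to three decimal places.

0.872

Mean between = 1.70/4 = 0.4250.
Mean within-WE = 0.54/1 = 0.5400; mean within-Dep = 0.44/1 = 0.4400.
Geometric mean = √(0.5400 × 0.4400) = 0.4874.
HTMT = 0.4250 / 0.4874 = 0.872.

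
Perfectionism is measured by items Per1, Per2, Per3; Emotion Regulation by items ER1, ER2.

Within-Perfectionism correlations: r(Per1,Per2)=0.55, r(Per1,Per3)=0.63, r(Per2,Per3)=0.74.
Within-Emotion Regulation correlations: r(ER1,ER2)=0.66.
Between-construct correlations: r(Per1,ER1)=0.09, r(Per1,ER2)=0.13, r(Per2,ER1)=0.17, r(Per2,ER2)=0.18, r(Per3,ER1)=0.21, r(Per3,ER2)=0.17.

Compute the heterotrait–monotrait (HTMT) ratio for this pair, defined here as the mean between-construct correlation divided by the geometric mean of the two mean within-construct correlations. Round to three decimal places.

0.244

Mean heterotrait r = 0.95/6 = 0.1583.
Mean within-Per = 1.92/3 = 0.6400; mean within-ER = 0.66/1 = 0.6600.
Geometric mean = √(0.6400 × 0.6600) = 0.6499.
HTMT = 0.1583 / 0.6499 = 0.244.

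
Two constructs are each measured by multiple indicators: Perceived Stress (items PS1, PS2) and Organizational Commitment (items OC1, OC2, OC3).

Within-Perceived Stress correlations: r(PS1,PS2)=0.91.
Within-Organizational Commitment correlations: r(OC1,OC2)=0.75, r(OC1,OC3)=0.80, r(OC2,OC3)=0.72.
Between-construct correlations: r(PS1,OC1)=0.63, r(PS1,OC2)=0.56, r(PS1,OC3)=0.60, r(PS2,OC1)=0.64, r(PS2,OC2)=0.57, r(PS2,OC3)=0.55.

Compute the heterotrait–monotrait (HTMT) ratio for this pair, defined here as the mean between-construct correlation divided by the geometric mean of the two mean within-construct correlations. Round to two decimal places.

0.71

Between-construct mean = 3.55/6 = 0.5917.
Mean within-PS = 0.91/1 = 0.9100; mean within-OC = 2.27/3 = 0.7567.
Geometric mean = √(0.9100 × 0.7567) = 0.8298.
HTMT = 0.5917 / 0.8298 = 0.71.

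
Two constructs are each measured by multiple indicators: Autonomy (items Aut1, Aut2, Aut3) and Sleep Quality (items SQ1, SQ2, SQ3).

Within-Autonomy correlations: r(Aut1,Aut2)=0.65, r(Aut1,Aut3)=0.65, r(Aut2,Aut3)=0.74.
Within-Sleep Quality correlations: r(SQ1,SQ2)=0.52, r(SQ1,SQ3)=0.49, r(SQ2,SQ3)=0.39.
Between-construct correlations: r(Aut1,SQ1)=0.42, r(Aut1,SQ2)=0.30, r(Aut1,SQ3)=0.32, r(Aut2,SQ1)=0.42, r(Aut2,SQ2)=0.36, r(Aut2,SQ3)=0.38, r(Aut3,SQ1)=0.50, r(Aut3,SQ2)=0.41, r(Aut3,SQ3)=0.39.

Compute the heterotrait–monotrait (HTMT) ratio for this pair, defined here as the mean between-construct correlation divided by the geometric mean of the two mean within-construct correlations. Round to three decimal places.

0.690

Mean between = 3.50/9 = 0.3889.
Mean within-Aut = 2.04/3 = 0.6800; mean within-SQ = 1.40/3 = 0.4667.
Geometric mean = √(0.6800 × 0.4667) = 0.5633.
HTMT = 0.3889 / 0.5633 = 0.690.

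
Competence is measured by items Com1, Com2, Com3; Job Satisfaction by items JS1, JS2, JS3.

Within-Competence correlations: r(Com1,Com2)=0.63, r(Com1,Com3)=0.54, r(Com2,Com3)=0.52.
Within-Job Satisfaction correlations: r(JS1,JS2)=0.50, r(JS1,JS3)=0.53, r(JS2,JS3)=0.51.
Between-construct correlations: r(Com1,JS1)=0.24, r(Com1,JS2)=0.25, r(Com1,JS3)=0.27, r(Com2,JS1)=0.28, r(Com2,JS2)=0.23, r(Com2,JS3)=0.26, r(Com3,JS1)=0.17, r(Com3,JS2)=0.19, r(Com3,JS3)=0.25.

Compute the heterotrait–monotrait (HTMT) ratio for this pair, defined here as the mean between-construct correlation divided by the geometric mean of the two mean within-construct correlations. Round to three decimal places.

Mean between = 2.14/9 = 0.2378.
Mean within-Com = 1.69/3 = 0.5633; mean within-JS = 1.54/3 = 0.5133.
Geometric mean = √(0.5633 × 0.5133) = 0.5377.
HTMT = 0.2378 / 0.5377 = 0.442.

0.442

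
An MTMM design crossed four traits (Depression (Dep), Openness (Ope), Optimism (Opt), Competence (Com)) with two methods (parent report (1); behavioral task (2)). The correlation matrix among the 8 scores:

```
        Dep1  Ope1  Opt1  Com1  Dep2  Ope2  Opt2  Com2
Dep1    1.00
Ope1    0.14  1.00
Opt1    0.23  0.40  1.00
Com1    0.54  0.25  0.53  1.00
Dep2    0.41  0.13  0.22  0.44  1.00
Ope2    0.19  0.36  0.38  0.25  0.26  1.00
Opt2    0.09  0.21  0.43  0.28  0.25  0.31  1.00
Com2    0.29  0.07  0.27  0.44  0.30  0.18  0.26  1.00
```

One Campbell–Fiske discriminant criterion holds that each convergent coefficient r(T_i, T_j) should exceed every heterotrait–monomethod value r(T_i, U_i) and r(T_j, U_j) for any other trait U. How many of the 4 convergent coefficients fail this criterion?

4

Convergent coefficients and their comparison sets:
Dep (methods 1·2): 0.41 vs {0.14, 0.26, 0.23, 0.25, 0.54, 0.30} → fail.
Ope (methods 1·2): 0.36 vs {0.14, 0.26, 0.40, 0.31, 0.25, 0.18} → fail.
Opt (methods 1·2): 0.43 vs {0.23, 0.25, 0.40, 0.31, 0.53, 0.26} → fail.
Com (methods 1·2): 0.44 vs {0.54, 0.30, 0.25, 0.18, 0.53, 0.26} → fail.
4 of 4 fail.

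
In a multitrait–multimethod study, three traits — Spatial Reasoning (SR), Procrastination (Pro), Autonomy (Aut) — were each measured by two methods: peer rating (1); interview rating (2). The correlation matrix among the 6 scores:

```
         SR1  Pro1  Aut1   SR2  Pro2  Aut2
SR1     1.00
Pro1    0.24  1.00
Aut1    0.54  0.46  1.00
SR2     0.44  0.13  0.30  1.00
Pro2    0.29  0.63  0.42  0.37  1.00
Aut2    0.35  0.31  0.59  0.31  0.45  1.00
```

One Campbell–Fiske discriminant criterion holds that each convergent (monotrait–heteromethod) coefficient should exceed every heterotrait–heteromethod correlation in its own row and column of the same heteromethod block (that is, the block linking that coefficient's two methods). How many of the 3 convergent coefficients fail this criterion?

0

Checking each validity diagonal entry against its comparison values:
SR (methods 1·2): 0.44 vs {0.29, 0.13, 0.35, 0.30} → pass.
Pro (methods 1·2): 0.63 vs {0.13, 0.29, 0.31, 0.42} → pass.
Aut (methods 1·2): 0.59 vs {0.30, 0.35, 0.42, 0.31} → pass.
0 of 3 fail.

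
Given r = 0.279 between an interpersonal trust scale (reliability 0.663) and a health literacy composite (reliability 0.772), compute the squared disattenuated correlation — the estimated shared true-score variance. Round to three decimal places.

Disattenuated r = 0.279 / √(0.663 × 0.772) = 0.279 / 0.7154 = 0.3900.
Shared true-score variance = 0.3900² = 0.1521 ≈ 0.152.

0.152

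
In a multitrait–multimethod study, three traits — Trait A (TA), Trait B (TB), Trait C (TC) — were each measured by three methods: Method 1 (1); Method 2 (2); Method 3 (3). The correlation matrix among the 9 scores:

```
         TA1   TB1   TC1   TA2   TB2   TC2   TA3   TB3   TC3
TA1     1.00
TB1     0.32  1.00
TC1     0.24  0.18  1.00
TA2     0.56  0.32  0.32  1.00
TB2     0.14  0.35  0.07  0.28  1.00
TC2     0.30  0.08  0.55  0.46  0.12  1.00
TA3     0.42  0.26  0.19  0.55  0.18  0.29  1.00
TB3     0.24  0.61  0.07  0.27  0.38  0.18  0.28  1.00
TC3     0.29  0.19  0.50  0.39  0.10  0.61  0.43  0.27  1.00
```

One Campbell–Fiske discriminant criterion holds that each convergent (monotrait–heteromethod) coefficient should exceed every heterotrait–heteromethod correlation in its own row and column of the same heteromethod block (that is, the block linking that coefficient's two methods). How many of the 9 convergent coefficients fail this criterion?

Checking each validity diagonal entry against its comparison values:
TA (methods 1·2): 0.56 vs {0.14, 0.32, 0.30, 0.32} → pass.
TA (methods 1·3): 0.42 vs {0.24, 0.26, 0.29, 0.19} → pass.
TA (methods 2·3): 0.55 vs {0.27, 0.18, 0.39, 0.29} → pass.
TB (methods 1·2): 0.35 vs {0.32, 0.14, 0.08, 0.07} → pass.
TB (methods 1·3): 0.61 vs {0.26, 0.24, 0.19, 0.07} → pass.
TB (methods 2·3): 0.38 vs {0.18, 0.27, 0.10, 0.18} → pass.
TC (methods 1·2): 0.55 vs {0.32, 0.30, 0.07, 0.08} → pass.
TC (methods 1·3): 0.50 vs {0.19, 0.29, 0.07, 0.19} → pass.
TC (methods 2·3): 0.61 vs {0.29, 0.39, 0.18, 0.10} → pass.
0 of 9 fail.

0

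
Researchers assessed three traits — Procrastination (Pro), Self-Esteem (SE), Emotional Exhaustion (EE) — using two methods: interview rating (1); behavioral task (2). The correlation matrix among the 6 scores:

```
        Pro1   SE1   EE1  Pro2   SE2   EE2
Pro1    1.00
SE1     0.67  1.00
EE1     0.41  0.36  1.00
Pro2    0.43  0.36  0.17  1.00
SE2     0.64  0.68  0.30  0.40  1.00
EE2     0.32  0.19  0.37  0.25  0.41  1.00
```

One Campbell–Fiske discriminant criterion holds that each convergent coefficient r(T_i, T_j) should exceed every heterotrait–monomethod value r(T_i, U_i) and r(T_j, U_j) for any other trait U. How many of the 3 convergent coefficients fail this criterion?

Checking each validity diagonal entry against its comparison values:
Pro (methods 1·2): 0.43 vs {0.67, 0.40, 0.41, 0.25} → fail.
SE (methods 1·2): 0.68 vs {0.67, 0.40, 0.36, 0.41} → pass.
EE (methods 1·2): 0.37 vs {0.41, 0.25, 0.36, 0.41} → fail.
2 of 3 fail.

2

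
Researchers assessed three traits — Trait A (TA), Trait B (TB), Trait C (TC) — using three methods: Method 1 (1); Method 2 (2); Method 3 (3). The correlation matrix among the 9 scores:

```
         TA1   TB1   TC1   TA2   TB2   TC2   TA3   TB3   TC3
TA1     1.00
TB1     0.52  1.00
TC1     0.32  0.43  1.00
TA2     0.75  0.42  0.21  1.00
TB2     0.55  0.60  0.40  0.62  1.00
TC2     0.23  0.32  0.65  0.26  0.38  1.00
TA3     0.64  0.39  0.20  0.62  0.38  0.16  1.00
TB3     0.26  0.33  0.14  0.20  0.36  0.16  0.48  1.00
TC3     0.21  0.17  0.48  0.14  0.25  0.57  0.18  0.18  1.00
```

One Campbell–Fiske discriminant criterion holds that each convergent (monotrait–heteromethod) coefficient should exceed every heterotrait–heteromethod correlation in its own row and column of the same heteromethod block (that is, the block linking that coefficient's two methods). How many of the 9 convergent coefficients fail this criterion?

Checking each validity diagonal entry against its comparison values:
TA (methods 1·2): 0.75 vs {0.55, 0.42, 0.23, 0.21} → pass.
TA (methods 1·3): 0.64 vs {0.26, 0.39, 0.21, 0.20} → pass.
TA (methods 2·3): 0.62 vs {0.20, 0.38, 0.14, 0.16} → pass.
TB (methods 1·2): 0.60 vs {0.42, 0.55, 0.32, 0.40} → pass.
TB (methods 1·3): 0.33 vs {0.39, 0.26, 0.17, 0.14} → fail.
TB (methods 2·3): 0.36 vs {0.38, 0.20, 0.25, 0.16} → fail.
TC (methods 1·2): 0.65 vs {0.21, 0.23, 0.40, 0.32} → pass.
TC (methods 1·3): 0.48 vs {0.20, 0.21, 0.14, 0.17} → pass.
TC (methods 2·3): 0.57 vs {0.16, 0.14, 0.16, 0.25} → pass.
2 of 9 fail.

2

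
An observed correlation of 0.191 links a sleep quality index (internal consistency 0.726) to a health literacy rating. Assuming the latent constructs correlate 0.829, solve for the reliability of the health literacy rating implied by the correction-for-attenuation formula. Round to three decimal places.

0.073

r_true = r_obs / √(r_xx · r_yy) ⇒ 0.829 = 0.191 / √(0.726 · r_yy).
√(0.726 · r_yy) = 0.191 / 0.829 = 0.2304; 0.726 · r_yy = 0.0531; r_yy = 0.0531 / 0.726 ≈ 0.073.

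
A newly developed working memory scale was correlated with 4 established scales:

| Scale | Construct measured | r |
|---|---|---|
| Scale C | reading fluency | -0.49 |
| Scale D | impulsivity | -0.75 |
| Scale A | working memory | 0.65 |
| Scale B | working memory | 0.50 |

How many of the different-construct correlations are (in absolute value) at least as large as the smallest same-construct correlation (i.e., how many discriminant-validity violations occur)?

1

Convergent (same construct = working memory): Scale A, Scale B.
Smallest convergent = 0.50. Discriminant |r|: 0.49, 0.75; count ≥ 0.50 → 1.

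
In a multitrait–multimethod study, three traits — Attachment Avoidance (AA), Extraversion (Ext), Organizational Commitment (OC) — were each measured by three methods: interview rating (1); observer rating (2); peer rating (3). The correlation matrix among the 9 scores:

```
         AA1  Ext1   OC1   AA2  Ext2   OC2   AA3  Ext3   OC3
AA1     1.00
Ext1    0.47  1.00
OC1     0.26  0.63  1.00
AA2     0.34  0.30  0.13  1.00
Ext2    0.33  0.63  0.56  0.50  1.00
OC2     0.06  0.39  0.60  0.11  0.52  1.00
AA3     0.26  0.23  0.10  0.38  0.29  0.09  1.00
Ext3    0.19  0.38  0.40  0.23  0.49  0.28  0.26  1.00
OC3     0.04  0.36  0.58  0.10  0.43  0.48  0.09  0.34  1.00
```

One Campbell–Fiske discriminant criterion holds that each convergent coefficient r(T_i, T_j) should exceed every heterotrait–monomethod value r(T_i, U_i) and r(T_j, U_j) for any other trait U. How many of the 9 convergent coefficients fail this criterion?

9

Each convergent coefficient versus the relevant comparison correlations:
AA (methods 1·2): 0.34 vs {0.47, 0.50, 0.26, 0.11} → fail.
AA (methods 1·3): 0.26 vs {0.47, 0.26, 0.26, 0.09} → fail.
AA (methods 2·3): 0.38 vs {0.50, 0.26, 0.11, 0.09} → fail.
Ext (methods 1·2): 0.63 vs {0.47, 0.50, 0.63, 0.52} → fail.
Ext (methods 1·3): 0.38 vs {0.47, 0.26, 0.63, 0.34} → fail.
Ext (methods 2·3): 0.49 vs {0.50, 0.26, 0.52, 0.34} → fail.
OC (methods 1·2): 0.60 vs {0.26, 0.11, 0.63, 0.52} → fail.
OC (methods 1·3): 0.58 vs {0.26, 0.09, 0.63, 0.34} → fail.
OC (methods 2·3): 0.48 vs {0.11, 0.09, 0.52, 0.34} → fail.
9 of 9 fail.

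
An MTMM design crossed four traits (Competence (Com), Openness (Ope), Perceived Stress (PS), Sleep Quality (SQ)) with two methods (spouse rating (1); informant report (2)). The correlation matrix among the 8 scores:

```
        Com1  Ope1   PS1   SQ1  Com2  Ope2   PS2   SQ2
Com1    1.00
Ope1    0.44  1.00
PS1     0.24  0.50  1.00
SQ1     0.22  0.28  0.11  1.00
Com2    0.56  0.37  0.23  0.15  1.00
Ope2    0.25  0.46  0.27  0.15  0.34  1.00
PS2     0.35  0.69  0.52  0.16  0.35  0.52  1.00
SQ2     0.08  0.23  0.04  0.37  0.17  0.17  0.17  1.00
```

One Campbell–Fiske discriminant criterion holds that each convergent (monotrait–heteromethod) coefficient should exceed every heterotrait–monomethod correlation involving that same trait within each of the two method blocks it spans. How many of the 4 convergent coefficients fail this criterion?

Convergent coefficients and their comparison sets:
Com (methods 1·2): 0.56 vs {0.44, 0.34, 0.24, 0.35, 0.22, 0.17} → pass.
Ope (methods 1·2): 0.46 vs {0.44, 0.34, 0.50, 0.52, 0.28, 0.17} → fail.
PS (methods 1·2): 0.52 vs {0.24, 0.35, 0.50, 0.52, 0.11, 0.17} → fail.
SQ (methods 1·2): 0.37 vs {0.22, 0.17, 0.28, 0.17, 0.11, 0.17} → pass.
2 of 4 fail.

2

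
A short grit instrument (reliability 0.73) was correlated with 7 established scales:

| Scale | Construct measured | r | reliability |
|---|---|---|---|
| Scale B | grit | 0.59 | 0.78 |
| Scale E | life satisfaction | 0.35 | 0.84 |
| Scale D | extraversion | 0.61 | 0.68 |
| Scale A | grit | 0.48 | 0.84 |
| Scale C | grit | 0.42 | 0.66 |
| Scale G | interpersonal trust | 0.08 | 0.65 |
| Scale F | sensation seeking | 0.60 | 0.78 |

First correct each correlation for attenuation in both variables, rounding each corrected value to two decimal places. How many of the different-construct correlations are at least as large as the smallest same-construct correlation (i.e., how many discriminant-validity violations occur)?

2

Disattenuated r (r / √(r_scale · r_new)):
  Scale B (conv): 0.59 / √(0.78·0.73) = 0.78
  Scale E (disc): 0.35 / √(0.84·0.73) = 0.45
  Scale D (disc): 0.61 / √(0.68·0.73) = 0.87
  Scale A (conv): 0.48 / √(0.84·0.73) = 0.61
  Scale C (conv): 0.42 / √(0.66·0.73) = 0.61
  Scale G (disc): 0.08 / √(0.65·0.73) = 0.12
  Scale F (disc): 0.60 / √(0.78·0.73) = 0.80
Smallest convergent = 0.61. Discriminant values: 0.45, 0.87, 0.12, 0.80; count ≥ 0.61 → 2.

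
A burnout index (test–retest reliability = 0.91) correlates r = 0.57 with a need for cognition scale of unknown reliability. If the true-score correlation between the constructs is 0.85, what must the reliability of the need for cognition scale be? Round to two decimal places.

r_true = r_obs / √(r_xx · r_yy) ⇒ 0.85 = 0.57 / √(0.91 · r_yy).
√(0.91 · r_yy) = 0.57 / 0.85 = 0.6706; 0.91 · r_yy = 0.4497; r_yy = 0.4497 / 0.91 ≈ 0.49.

0.49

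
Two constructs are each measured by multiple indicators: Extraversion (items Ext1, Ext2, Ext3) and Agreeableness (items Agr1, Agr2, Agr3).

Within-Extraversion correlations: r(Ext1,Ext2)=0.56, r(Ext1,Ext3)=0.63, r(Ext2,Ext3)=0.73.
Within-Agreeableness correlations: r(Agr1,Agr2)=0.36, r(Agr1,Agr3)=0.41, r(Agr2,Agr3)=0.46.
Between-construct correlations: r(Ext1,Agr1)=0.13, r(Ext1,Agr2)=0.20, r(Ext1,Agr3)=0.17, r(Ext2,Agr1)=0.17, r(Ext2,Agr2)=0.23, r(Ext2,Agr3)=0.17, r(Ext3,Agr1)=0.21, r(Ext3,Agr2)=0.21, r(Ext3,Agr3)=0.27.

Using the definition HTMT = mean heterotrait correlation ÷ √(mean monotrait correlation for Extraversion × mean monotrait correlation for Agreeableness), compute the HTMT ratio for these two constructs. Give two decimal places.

0.38

Between-construct mean = 1.76/9 = 0.1956.
Mean within-Ext = 1.92/3 = 0.6400; mean within-Agr = 1.23/3 = 0.4100.
Geometric mean = √(0.6400 × 0.4100) = 0.5122.
HTMT = 0.1956 / 0.5122 = 0.38.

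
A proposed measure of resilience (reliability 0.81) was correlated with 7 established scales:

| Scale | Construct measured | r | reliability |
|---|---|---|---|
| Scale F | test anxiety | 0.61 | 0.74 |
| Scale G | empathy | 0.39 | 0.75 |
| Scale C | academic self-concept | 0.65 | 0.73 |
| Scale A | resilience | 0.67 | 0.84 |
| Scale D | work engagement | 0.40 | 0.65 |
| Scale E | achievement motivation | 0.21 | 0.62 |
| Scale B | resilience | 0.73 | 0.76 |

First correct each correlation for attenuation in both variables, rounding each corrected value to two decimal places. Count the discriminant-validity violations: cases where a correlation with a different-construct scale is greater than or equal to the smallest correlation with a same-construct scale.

1

Disattenuated r (r / √(r_scale · r_new)):
  Scale F (disc): 0.61 / √(0.74·0.81) = 0.79
  Scale G (disc): 0.39 / √(0.75·0.81) = 0.50
  Scale C (disc): 0.65 / √(0.73·0.81) = 0.85
  Scale A (conv): 0.67 / √(0.84·0.81) = 0.81
  Scale D (disc): 0.40 / √(0.65·0.81) = 0.55
  Scale E (disc): 0.21 / √(0.62·0.81) = 0.30
  Scale B (conv): 0.73 / √(0.76·0.81) = 0.93
Smallest convergent = 0.81. Discriminant values: 0.79, 0.50, 0.85, 0.55, 0.30; count ≥ 0.81 → 1.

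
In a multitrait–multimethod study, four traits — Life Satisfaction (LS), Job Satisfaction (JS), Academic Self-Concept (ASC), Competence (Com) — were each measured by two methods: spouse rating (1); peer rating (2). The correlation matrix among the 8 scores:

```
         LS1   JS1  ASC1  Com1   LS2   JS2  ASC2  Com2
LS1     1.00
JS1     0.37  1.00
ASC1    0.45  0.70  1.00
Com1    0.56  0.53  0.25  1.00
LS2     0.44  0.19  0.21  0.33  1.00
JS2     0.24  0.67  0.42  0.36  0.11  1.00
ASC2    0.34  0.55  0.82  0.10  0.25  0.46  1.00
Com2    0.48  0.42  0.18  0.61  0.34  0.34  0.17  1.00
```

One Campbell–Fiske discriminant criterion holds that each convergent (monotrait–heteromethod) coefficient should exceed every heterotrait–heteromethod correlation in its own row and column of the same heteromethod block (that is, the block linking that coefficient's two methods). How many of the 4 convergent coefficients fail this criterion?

1

Checking each validity diagonal entry against its comparison values:
LS (methods 1·2): 0.44 vs {0.24, 0.19, 0.34, 0.21, 0.48, 0.33} → fail.
JS (methods 1·2): 0.67 vs {0.19, 0.24, 0.55, 0.42, 0.42, 0.36} → pass.
ASC (methods 1·2): 0.82 vs {0.21, 0.34, 0.42, 0.55, 0.18, 0.10} → pass.
Com (methods 1·2): 0.61 vs {0.33, 0.48, 0.36, 0.42, 0.10, 0.18} → pass.
1 of 4 fail.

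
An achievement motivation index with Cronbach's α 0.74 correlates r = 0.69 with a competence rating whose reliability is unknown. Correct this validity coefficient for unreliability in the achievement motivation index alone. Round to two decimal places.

0.80

Single correction: r_c = r_obs / √r_xx = 0.69 / √0.74 = 0.69 / 0.8602 ≈ 0.80.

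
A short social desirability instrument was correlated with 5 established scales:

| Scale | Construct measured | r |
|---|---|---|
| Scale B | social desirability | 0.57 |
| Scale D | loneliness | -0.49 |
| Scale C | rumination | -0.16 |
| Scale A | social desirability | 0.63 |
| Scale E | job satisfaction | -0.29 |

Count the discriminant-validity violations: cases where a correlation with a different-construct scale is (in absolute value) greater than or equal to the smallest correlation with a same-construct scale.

Convergent (same construct = social desirability): Scale B, Scale A.
Smallest convergent = 0.57. Discriminant |r|: 0.49, 0.16, 0.29; count ≥ 0.57 → 0.

0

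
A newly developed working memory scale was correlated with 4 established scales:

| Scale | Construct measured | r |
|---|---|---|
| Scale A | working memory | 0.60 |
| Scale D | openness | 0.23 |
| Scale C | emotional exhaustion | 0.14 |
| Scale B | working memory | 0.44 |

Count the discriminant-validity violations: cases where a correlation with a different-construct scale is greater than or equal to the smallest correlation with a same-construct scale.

0

Convergent (same construct = working memory): Scale A, Scale B.
Smallest convergent = 0.44. Discriminant values: 0.23, 0.14; count ≥ 0.44 → 0.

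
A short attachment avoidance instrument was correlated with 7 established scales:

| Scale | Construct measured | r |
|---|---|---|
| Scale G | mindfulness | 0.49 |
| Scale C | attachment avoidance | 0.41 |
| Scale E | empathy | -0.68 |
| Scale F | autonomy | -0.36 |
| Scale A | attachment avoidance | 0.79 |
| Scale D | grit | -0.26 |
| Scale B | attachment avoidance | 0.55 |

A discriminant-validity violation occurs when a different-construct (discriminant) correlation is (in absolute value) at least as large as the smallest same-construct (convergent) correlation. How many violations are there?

Convergent (same construct = attachment avoidance): Scale C, Scale A, Scale B.
Smallest convergent = 0.41. Discriminant |r|: 0.49, 0.68, 0.36, 0.26; count ≥ 0.41 → 2.

2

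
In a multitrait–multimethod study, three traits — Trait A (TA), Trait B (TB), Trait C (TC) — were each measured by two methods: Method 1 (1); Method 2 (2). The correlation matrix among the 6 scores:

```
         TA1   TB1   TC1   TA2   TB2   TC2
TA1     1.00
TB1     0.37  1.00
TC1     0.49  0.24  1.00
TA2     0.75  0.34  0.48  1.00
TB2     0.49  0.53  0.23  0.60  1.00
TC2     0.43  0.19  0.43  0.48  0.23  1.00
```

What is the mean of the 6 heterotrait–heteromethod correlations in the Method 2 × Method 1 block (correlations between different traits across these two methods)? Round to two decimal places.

HTHM values (method 2 × method 1): 0.34, 0.48, 0.49, 0.23, 0.43, 0.19; mean = 2.16/6 = 0.36.

0.36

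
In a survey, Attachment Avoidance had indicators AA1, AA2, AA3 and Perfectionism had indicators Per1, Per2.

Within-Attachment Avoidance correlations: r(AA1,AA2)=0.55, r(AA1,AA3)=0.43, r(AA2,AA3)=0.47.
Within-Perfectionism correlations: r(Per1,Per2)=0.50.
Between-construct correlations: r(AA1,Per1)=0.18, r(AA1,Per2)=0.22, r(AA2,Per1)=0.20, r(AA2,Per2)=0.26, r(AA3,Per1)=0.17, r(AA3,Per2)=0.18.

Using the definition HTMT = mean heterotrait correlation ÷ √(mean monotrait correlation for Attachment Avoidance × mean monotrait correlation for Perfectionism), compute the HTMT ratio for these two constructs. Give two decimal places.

Mean between = 1.21/6 = 0.2017.
Mean within-AA = 1.45/3 = 0.4833; mean within-Per = 0.50/1 = 0.5000.
Geometric mean = √(0.4833 × 0.5000) = 0.4916.
HTMT = 0.2017 / 0.4916 = 0.41.

0.41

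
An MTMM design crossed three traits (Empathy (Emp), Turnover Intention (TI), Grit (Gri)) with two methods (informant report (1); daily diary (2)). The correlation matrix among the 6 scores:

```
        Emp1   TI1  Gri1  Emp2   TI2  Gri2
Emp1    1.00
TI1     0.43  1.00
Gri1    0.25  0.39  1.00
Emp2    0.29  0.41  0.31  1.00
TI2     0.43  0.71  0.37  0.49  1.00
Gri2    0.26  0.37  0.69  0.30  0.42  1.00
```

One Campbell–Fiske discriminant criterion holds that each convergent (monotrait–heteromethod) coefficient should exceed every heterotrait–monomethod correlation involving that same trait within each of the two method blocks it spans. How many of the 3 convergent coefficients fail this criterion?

Checking each validity diagonal entry against its comparison values:
Emp (methods 1·2): 0.29 vs {0.43, 0.49, 0.25, 0.30} → fail.
TI (methods 1·2): 0.71 vs {0.43, 0.49, 0.39, 0.42} → pass.
Gri (methods 1·2): 0.69 vs {0.25, 0.30, 0.39, 0.42} → pass.
1 of 3 fail.

1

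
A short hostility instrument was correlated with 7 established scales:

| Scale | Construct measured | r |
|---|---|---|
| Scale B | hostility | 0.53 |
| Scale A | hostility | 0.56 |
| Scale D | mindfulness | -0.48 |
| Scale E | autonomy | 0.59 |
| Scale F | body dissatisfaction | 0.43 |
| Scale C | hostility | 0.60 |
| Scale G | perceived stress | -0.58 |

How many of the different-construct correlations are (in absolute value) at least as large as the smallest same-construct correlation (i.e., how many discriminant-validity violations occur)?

Convergent (same construct = hostility): Scale B, Scale A, Scale C.
Smallest convergent = 0.53. Discriminant |r|: 0.48, 0.59, 0.43, 0.58; count ≥ 0.53 → 2.

2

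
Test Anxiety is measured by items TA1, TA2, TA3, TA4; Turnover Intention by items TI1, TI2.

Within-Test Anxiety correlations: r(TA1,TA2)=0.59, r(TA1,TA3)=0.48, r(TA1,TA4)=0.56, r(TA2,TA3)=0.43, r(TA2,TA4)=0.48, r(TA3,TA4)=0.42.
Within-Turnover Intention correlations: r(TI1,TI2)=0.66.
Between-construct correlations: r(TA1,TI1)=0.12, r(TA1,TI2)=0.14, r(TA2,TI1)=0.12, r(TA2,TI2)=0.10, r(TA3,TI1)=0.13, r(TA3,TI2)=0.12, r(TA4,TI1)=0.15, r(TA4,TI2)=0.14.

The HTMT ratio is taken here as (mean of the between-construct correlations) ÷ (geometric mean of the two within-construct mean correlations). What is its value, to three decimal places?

Mean between = 1.02/8 = 0.1275.
Mean within-TA = 2.96/6 = 0.4933; mean within-TI = 0.66/1 = 0.6600.
Geometric mean = √(0.4933 × 0.6600) = 0.5706.
HTMT = 0.1275 / 0.5706 = 0.223.

0.223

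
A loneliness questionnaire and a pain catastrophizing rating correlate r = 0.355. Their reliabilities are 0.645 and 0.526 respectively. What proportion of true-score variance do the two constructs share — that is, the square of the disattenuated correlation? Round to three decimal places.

0.371

Disattenuated r = 0.355 / √(0.645 × 0.526) = 0.355 / 0.5825 = 0.6094.
Shared true-score variance = 0.6094² = 0.3714 ≈ 0.371.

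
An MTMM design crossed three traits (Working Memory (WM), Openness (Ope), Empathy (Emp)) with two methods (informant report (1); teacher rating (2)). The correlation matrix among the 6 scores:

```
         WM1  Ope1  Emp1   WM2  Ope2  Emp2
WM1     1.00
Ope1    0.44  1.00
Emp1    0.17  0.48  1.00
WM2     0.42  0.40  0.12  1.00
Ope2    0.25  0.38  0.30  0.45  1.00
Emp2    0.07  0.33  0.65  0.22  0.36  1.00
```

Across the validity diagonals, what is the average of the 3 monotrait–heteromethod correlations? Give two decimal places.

0.48

Convergent values: 0.42, 0.38, 0.65; mean = 1.45/3 = 0.48.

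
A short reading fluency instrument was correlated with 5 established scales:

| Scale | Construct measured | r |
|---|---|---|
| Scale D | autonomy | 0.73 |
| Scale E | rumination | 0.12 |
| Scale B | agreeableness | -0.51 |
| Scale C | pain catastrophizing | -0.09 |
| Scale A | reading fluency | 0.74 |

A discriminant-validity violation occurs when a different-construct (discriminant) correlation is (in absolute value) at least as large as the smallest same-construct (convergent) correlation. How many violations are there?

Convergent (same construct = reading fluency): Scale A.
Smallest convergent = 0.74. Discriminant |r|: 0.73, 0.12, 0.51, 0.09; count ≥ 0.74 → 0.

0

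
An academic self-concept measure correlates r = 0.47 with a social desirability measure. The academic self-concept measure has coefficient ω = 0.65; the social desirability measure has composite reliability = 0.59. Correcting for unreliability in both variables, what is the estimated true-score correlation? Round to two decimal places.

0.76

r_true = r_obs / √(r_xx · r_yy) = 0.47 / √(0.65 × 0.59) = 0.47 / √0.3835 = 0.47 / 0.6193 ≈ 0.76.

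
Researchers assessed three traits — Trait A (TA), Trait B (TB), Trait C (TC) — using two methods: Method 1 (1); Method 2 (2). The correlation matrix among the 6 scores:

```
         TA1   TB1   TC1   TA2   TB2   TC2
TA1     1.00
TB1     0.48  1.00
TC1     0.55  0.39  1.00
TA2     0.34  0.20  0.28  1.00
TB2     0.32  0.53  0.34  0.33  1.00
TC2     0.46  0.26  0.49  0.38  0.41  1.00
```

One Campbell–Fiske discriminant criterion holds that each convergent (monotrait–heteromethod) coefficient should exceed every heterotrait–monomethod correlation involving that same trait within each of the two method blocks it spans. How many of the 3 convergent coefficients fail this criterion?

Each convergent coefficient versus the relevant comparison correlations:
TA (methods 1·2): 0.34 vs {0.48, 0.33, 0.55, 0.38} → fail.
TB (methods 1·2): 0.53 vs {0.48, 0.33, 0.39, 0.41} → pass.
TC (methods 1·2): 0.49 vs {0.55, 0.38, 0.39, 0.41} → fail.
2 of 3 fail.

2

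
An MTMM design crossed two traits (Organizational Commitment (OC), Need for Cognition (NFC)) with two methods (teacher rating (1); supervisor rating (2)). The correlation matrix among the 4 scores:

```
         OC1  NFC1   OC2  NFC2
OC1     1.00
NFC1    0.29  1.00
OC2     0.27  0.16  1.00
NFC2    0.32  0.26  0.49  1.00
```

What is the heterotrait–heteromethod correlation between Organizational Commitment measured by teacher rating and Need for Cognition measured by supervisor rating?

Different traits and methods: r(OC1, NFC2) = 0.32.

0.32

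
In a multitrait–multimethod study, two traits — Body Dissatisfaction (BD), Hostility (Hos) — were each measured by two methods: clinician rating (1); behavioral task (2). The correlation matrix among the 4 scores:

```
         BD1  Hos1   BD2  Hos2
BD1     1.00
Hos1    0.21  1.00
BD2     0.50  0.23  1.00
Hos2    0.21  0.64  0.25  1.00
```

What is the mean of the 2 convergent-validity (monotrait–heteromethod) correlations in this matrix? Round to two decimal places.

0.57

Convergent values: 0.50, 0.64; mean = 1.14/2 = 0.57.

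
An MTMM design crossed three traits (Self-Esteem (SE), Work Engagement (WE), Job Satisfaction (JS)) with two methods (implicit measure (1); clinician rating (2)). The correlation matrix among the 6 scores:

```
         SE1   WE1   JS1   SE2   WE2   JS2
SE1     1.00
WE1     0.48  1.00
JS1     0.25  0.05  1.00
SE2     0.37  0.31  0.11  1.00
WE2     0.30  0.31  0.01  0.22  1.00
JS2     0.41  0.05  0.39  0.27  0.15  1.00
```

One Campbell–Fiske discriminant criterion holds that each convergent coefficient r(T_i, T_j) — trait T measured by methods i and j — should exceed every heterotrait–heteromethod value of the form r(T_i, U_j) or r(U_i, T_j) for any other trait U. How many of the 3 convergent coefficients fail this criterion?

3

Convergent coefficients and their comparison sets:
SE (methods 1·2): 0.37 vs {0.30, 0.31, 0.41, 0.11} → fail.
WE (methods 1·2): 0.31 vs {0.31, 0.30, 0.05, 0.01} → fail.
JS (methods 1·2): 0.39 vs {0.11, 0.41, 0.01, 0.05} → fail.
3 of 3 fail.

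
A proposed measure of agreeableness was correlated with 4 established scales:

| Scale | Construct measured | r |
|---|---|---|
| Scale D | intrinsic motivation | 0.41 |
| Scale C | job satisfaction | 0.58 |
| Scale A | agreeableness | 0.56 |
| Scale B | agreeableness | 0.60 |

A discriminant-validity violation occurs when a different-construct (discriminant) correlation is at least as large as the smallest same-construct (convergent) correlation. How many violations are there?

Convergent (same construct = agreeableness): Scale A, Scale B.
Smallest convergent = 0.56. Discriminant values: 0.41, 0.58; count ≥ 0.56 → 1.

1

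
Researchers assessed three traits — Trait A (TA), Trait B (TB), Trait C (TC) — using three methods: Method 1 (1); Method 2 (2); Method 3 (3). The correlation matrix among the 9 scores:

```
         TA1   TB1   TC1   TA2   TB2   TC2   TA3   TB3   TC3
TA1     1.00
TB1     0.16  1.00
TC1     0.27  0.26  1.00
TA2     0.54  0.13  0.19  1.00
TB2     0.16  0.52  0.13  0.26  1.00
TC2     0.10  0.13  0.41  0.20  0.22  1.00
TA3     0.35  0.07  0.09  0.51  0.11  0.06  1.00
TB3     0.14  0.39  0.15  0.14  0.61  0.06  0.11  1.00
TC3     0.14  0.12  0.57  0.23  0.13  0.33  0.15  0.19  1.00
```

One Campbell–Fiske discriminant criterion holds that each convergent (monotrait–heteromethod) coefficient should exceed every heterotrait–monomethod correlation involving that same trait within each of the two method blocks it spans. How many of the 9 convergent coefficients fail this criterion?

Convergent coefficients and their comparison sets:
TA (methods 1·2): 0.54 vs {0.16, 0.26, 0.27, 0.20} → pass.
TA (methods 1·3): 0.35 vs {0.16, 0.11, 0.27, 0.15} → pass.
TA (methods 2·3): 0.51 vs {0.26, 0.11, 0.20, 0.15} → pass.
TB (methods 1·2): 0.52 vs {0.16, 0.26, 0.26, 0.22} → pass.
TB (methods 1·3): 0.39 vs {0.16, 0.11, 0.26, 0.19} → pass.
TB (methods 2·3): 0.61 vs {0.26, 0.11, 0.22, 0.19} → pass.
TC (methods 1·2): 0.41 vs {0.27, 0.20, 0.26, 0.22} → pass.
TC (methods 1·3): 0.57 vs {0.27, 0.15, 0.26, 0.19} → pass.
TC (methods 2·3): 0.33 vs {0.20, 0.15, 0.22, 0.19} → pass.
0 of 9 fail.

0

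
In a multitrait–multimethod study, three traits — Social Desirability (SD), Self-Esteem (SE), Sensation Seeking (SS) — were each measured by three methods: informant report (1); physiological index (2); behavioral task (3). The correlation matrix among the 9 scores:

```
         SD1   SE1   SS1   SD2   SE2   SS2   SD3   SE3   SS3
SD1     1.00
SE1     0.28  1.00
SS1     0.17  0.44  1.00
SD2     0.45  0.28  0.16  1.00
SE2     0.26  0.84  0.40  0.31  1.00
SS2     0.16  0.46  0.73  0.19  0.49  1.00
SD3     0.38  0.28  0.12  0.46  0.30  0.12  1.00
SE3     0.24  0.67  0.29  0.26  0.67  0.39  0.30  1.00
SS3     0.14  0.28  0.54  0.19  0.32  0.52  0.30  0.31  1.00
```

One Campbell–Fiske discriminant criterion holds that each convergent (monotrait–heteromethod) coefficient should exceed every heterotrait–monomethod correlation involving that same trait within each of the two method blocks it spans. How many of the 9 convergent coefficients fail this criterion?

Convergent coefficients and their comparison sets:
SD (methods 1·2): 0.45 vs {0.28, 0.31, 0.17, 0.19} → pass.
SD (methods 1·3): 0.38 vs {0.28, 0.30, 0.17, 0.30} → pass.
SD (methods 2·3): 0.46 vs {0.31, 0.30, 0.19, 0.30} → pass.
SE (methods 1·2): 0.84 vs {0.28, 0.31, 0.44, 0.49} → pass.
SE (methods 1·3): 0.67 vs {0.28, 0.30, 0.44, 0.31} → pass.
SE (methods 2·3): 0.67 vs {0.31, 0.30, 0.49, 0.31} → pass.
SS (methods 1·2): 0.73 vs {0.17, 0.19, 0.44, 0.49} → pass.
SS (methods 1·3): 0.54 vs {0.17, 0.30, 0.44, 0.31} → pass.
SS (methods 2·3): 0.52 vs {0.19, 0.30, 0.49, 0.31} → pass.
0 of 9 fail.

0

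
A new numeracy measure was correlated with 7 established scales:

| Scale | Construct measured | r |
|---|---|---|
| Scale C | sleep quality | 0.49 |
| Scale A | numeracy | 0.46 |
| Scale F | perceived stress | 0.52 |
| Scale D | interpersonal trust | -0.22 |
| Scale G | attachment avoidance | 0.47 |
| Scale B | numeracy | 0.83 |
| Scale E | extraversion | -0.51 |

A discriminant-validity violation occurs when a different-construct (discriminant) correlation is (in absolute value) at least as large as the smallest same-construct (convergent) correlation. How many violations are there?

4

Convergent (same construct = numeracy): Scale A, Scale B.
Smallest convergent = 0.46. Discriminant |r|: 0.49, 0.52, 0.22, 0.47, 0.51; count ≥ 0.46 → 4.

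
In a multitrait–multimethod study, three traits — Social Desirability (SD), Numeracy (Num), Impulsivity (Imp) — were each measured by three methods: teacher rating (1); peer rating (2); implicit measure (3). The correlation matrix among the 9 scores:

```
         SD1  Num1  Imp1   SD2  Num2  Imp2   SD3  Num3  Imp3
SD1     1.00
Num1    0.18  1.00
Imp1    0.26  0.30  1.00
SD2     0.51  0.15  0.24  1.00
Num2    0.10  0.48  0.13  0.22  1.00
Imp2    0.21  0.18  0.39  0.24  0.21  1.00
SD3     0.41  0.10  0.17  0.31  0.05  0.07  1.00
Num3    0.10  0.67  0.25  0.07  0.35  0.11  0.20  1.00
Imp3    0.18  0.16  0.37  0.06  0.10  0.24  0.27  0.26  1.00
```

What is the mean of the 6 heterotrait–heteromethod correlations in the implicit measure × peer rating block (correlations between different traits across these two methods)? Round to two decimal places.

HTHM values (method 3 × method 2): 0.05, 0.07, 0.07, 0.11, 0.06, 0.10; mean = 0.46/6 = 0.08.

0.08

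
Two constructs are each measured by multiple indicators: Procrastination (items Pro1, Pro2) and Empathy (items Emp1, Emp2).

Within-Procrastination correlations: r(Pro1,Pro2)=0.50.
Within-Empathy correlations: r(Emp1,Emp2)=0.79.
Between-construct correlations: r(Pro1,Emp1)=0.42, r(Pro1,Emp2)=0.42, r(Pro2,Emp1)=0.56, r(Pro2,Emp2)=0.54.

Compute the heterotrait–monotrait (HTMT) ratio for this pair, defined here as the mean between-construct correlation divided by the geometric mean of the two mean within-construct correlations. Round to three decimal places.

Mean heterotrait r = 1.94/4 = 0.4850.
Mean within-Pro = 0.50/1 = 0.5000; mean within-Emp = 0.79/1 = 0.7900.
Geometric mean = √(0.5000 × 0.7900) = 0.6285.
HTMT = 0.4850 / 0.6285 = 0.772.

0.772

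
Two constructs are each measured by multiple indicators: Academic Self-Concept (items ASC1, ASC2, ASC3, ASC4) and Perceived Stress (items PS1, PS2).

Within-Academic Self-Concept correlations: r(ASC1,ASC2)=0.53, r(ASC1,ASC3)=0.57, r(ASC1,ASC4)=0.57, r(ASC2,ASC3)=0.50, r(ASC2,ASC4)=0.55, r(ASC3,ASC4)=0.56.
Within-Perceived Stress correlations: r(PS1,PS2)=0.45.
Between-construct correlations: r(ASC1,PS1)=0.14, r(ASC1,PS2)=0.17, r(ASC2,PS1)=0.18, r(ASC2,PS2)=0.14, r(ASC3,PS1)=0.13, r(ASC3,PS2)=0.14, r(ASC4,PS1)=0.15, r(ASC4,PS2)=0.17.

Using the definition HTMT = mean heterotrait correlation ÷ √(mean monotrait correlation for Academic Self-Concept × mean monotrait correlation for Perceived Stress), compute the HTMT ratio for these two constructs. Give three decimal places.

0.307

Between-construct mean = 1.22/8 = 0.1525.
Mean within-ASC = 3.28/6 = 0.5467; mean within-PS = 0.45/1 = 0.4500.
Geometric mean = √(0.5467 × 0.4500) = 0.4960.
HTMT = 0.1525 / 0.4960 = 0.307.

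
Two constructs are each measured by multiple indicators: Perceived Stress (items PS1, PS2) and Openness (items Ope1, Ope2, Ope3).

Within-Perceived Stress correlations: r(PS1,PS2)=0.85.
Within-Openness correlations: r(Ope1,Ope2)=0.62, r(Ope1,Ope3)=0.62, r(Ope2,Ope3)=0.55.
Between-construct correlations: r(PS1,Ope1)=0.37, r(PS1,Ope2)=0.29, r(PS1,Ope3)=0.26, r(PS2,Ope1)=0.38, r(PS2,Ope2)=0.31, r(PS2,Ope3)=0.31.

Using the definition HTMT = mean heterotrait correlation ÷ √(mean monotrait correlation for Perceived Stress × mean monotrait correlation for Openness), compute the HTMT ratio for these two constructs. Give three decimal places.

Mean between = 1.92/6 = 0.3200.
Mean within-PS = 0.85/1 = 0.8500; mean within-Ope = 1.79/3 = 0.5967.
Geometric mean = √(0.8500 × 0.5967) = 0.7122.
HTMT = 0.3200 / 0.7122 = 0.449.

0.449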